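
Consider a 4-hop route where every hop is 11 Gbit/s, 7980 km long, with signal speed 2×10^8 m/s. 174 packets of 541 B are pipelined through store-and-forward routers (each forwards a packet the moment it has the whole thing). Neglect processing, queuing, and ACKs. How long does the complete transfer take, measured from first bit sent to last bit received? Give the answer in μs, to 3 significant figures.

160000 μs

Per-hop transmission t_tx = L/R = 4328/11000000000 = 0.393455 μs.
Per-hop propagation t_prop = 7980000/200000000 = 39900 μs.
Pipeline fill: first packet needs 4·t_tx to clear all hops; remaining 173 packets each add one t_tx.
Total = (4+174-1)·t_tx + 4·t_prop = 177·0.393455 + 4·39900 = 160000 μs.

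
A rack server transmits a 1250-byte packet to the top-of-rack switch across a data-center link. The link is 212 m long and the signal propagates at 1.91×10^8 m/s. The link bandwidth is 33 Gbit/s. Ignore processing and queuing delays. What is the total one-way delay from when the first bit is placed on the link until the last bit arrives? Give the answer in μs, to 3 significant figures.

1.41 μs

L = 1250 × 8 = 10000 bits.
Transmission delay = L/R = 10000 / 33000000000 = 0.30303 μs.
Propagation delay = d/s = 212 m / 191000000 m/s = 1.10995 μs.
Total = 1.41 μs.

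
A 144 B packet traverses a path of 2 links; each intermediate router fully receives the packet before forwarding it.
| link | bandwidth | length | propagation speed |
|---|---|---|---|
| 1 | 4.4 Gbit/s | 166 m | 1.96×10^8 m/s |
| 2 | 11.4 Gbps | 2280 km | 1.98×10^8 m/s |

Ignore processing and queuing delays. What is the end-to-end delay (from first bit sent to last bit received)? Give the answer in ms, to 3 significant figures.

L = 144 × 8 = 1152 bits.
Transmission delays (L/R per hop): 0.000261818, 0.000101053 ms; sum = 0.000362871 ms.
Propagation delays (d/s per hop): 0.000846939, 11.5152 ms; sum = 11.516 ms.
End-to-end = 11.5 ms.

11.5 ms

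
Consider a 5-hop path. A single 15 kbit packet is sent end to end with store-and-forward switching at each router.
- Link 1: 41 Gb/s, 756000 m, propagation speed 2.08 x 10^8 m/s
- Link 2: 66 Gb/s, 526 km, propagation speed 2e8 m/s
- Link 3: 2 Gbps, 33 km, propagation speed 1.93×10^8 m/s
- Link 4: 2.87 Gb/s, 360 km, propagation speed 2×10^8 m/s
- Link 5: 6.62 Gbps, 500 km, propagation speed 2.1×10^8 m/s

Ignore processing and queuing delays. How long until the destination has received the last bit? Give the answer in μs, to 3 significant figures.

L = 15000 bits.
Transmission delays (L/R per hop): 0.365854, 0.227273, 7.5, 5.22648, 2.26586 μs; sum = 15.5855 μs.
Propagation delays (d/s per hop): 3634.62, 2630, 170.984, 1800, 2380.95 μs; sum = 10616.6 μs.
End-to-end = 10600 μs.

10600 μs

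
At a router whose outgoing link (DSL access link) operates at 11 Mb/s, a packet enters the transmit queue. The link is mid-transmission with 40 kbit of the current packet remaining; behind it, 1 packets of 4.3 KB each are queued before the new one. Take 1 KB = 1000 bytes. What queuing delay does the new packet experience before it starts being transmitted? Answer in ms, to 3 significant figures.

Each queued packet: L/R = 34400/11000000 = 3.12727 ms.
1 queued → 3.12727 ms.
Plus remaining 40000 bits of current packet: 3.63636 ms.
Queuing delay = 6.76 ms.

6.76 ms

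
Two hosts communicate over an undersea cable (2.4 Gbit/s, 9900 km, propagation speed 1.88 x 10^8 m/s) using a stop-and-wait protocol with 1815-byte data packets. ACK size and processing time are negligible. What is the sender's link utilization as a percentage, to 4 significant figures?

t_tx = L/R = 14520/2400000000 = 6.05e-06 s.
t_prop = 9900000/188000000 = 0.0526596 s; RTT = 0.105319 s.
Cycle = t_tx + RTT = 0.105325 s.
Utilization = t_tx / cycle = 6.05e-06/0.105325 = 0.005744 %.

0.005744 %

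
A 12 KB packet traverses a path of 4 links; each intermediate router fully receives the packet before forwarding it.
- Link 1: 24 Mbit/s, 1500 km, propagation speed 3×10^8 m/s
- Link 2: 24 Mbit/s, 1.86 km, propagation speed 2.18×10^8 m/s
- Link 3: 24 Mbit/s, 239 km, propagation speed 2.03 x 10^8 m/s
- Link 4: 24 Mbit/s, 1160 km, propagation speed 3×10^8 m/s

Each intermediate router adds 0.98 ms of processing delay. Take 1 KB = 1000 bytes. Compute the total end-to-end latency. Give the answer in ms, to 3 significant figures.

29.0 ms

L = 96000 bits.
Transmission delay per hop = L/R = 96000/24000000 = 4 ms; 4 hops → 16 ms.
Propagation delays (d/s per hop): 5, 0.00853211, 1.17734, 3.86667 ms; sum = 10.0525 ms.
Processing at 3 router(s): 3 × 0.98 ms = 2.94 ms.
End-to-end = 29.0 ms.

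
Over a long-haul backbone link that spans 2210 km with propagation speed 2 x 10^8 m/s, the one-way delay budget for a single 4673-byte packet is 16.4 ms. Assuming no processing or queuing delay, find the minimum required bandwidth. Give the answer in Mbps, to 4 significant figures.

L = 37384 bits.
Propagation delay = 2210000 / 200000000 = 11.05 ms.
Transmission budget = 16.4 − 11.05 = 5.35 ms.
R ≥ L / t_tx = 37384 bits / 0.00535 s = 6.988 Mbps.

6.988 Mbps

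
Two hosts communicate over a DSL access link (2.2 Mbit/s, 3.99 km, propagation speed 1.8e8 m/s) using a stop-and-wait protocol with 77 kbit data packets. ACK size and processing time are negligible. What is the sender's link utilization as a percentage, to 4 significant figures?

99.87 %

t_tx = L/R = 77000/2200000 = 0.035 s.
t_prop = 3990/180000000 = 2.21667e-05 s; RTT = 4.43333e-05 s.
Cycle = t_tx + RTT = 0.0350443 s.
Utilization = t_tx / cycle = 0.035/0.0350443 = 99.87 %.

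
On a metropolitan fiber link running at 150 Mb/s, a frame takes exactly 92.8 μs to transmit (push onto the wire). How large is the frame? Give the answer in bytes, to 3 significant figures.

L = R × t_tx = 150000000 b/s × 9.28e-05 s = 13920 bits.
In bytes: 13920 / 8 = 1740 bytes.

1740 bytes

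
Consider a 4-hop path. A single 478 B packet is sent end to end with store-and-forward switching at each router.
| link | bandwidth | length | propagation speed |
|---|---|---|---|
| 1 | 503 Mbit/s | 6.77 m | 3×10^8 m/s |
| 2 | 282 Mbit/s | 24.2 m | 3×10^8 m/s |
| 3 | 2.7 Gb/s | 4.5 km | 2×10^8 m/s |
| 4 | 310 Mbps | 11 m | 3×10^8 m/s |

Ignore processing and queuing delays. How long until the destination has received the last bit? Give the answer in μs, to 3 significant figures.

L = 478 × 8 = 3824 bits.
Transmission delays (L/R per hop): 7.60239, 13.5603, 1.4163, 12.3355 μs; sum = 34.9144 μs.
Propagation delays (d/s per hop): 0.0225667, 0.0806667, 22.5, 0.0366667 μs; sum = 22.6399 μs.
End-to-end = 57.6 μs.

57.6 μs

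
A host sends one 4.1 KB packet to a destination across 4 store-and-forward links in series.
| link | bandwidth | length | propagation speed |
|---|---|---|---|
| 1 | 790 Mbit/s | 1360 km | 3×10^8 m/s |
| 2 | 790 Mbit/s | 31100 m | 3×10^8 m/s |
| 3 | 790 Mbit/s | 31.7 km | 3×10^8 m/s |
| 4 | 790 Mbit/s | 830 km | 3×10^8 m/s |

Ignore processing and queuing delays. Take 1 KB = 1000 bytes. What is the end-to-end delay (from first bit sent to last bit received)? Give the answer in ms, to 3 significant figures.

7.68 ms

L = 32800 bits.
Transmission delay per hop = L/R = 32800/790000000 = 0.041519 ms; 4 hops → 0.166076 ms.
Propagation delays (d/s per hop): 4.53333, 0.103667, 0.105667, 2.76667 ms; sum = 7.50933 ms.
End-to-end = 7.68 ms.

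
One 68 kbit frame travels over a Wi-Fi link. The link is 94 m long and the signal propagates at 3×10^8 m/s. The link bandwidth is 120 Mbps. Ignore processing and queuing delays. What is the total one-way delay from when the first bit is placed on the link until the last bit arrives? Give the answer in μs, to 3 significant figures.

L = 68000 bits.
Transmission delay = L/R = 68000 / 120000000 = 566.667 μs.
Propagation delay = d/s = 94 m / 300000000 m/s = 0.313333 μs.
Total = 567 μs.

567 μs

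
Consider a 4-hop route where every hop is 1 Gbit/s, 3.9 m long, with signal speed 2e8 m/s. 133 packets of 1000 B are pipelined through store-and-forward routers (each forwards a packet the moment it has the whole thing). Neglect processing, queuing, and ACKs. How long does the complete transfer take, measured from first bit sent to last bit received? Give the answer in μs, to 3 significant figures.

Per-hop transmission t_tx = L/R = 8000/1000000000 = 8 μs.
Per-hop propagation t_prop = 3.9/200000000 = 0.0195 μs.
Pipeline fill: first packet needs 4·t_tx to clear all hops; remaining 132 packets each add one t_tx.
Total = (4+133-1)·t_tx + 4·t_prop = 136·8 + 4·0.0195 = 1090 μs.

1090 μs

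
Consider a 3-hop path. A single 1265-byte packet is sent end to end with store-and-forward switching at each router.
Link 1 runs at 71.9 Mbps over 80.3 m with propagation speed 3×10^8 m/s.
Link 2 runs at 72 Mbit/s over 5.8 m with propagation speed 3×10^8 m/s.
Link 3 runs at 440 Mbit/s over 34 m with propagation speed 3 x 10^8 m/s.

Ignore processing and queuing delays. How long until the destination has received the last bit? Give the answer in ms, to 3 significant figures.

0.305 ms

L = 1265 × 8 = 10120 bits.
Transmission delays (L/R per hop): 0.140751, 0.140556, 0.023 ms; sum = 0.304307 ms.
Propagation delays (d/s per hop): 0.000267667, 1.93333e-05, 0.000113333 ms; sum = 0.000400333 ms.
End-to-end = 0.305 ms.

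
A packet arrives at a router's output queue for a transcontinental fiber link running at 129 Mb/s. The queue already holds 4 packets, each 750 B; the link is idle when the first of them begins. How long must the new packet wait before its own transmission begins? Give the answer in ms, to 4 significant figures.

Each queued packet: L/R = 6000/129000000 = 0.0465116 ms.
4 queued → 0.186047 ms.
Queuing delay = 0.1860 ms.

0.1860 ms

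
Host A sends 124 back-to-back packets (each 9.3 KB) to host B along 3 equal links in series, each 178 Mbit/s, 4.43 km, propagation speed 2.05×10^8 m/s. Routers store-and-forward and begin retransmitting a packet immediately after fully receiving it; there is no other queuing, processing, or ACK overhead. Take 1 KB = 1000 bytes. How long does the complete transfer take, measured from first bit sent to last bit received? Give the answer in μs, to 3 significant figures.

Per-hop transmission t_tx = L/R = 74400/178000000 = 417.978 μs.
Per-hop propagation t_prop = 4430/2.05e+08 = 21.6098 μs.
Pipeline fill: first packet needs 3·t_tx to clear all hops; remaining 123 packets each add one t_tx.
Total = (3+124-1)·t_tx + 3·t_prop = 126·417.978 + 3·21.6098 = 52700 μs.

52700 μs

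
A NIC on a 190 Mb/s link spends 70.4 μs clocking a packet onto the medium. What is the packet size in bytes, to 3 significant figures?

L = R × t_tx = 190000000 b/s × 7.04e-05 s = 13376 bits.
In bytes: 13376 / 8 = 1670 bytes.

1670 bytes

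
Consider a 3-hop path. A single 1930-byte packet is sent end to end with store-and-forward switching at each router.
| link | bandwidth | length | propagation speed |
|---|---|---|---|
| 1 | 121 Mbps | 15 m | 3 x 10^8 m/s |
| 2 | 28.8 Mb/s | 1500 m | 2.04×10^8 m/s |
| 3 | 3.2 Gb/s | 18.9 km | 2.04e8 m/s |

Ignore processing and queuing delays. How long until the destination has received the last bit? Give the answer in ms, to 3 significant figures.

0.769 ms

L = 1930 × 8 = 15440 bits.
Transmission delays (L/R per hop): 0.127603, 0.536111, 0.004825 ms; sum = 0.668539 ms.
Propagation delays (d/s per hop): 5e-05, 0.00735294, 0.0926471 ms; sum = 0.10005 ms.
End-to-end = 0.769 ms.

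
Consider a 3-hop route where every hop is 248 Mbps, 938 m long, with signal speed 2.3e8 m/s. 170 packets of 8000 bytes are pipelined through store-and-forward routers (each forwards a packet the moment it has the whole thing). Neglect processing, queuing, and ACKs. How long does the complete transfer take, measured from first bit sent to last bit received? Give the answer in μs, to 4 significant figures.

44400 μs

Per-hop transmission t_tx = L/R = 64000/248000000 = 258.065 μs.
Per-hop propagation t_prop = 938/2.3e+08 = 4.07826 μs.
Pipeline fill: first packet needs 3·t_tx to clear all hops; remaining 169 packets each add one t_tx.
Total = (3+170-1)·t_tx + 3·t_prop = 172·258.065 + 3·4.07826 = 44400 μs.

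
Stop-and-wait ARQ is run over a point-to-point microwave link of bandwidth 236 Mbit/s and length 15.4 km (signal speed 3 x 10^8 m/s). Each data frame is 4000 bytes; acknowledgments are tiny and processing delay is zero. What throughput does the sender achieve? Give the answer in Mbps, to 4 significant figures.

134.3 Mbps

t_tx = L/R = 32000/236000000 = 0.000135593 s.
t_prop = 15400/300000000 = 5.13333e-05 s; RTT = 0.000102667 s.
Cycle = t_tx + RTT = 0.00023826 s.
Throughput = L / cycle = 32000 / 0.00023826 = 134.3 Mbps.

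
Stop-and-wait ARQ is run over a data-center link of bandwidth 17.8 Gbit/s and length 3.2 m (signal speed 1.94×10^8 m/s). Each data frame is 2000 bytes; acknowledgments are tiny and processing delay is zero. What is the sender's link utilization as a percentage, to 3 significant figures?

t_tx = L/R = 16000/17800000000 = 8.98876e-07 s.
t_prop = 3.2/194000000 = 1.64948e-08 s; RTT = 3.29897e-08 s.
Cycle = t_tx + RTT = 9.31866e-07 s.
Utilization = t_tx / cycle = 8.98876e-07/9.31866e-07 = 96.5 %.

96.5 %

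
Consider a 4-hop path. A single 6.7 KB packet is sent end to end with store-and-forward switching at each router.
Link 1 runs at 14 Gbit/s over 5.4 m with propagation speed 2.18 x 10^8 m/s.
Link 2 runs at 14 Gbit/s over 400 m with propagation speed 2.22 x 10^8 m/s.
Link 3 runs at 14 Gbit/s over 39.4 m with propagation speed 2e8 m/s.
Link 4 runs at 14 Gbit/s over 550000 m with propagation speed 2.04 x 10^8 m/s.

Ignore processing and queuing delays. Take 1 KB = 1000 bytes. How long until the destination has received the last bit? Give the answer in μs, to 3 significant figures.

2710 μs

L = 53600 bits.
Transmission delay per hop = L/R = 53600/14000000000 = 3.82857 μs; 4 hops → 15.3143 μs.
Propagation delays (d/s per hop): 0.0247706, 1.8018, 0.197, 2696.08 μs; sum = 2698.1 μs.
End-to-end = 2710 μs.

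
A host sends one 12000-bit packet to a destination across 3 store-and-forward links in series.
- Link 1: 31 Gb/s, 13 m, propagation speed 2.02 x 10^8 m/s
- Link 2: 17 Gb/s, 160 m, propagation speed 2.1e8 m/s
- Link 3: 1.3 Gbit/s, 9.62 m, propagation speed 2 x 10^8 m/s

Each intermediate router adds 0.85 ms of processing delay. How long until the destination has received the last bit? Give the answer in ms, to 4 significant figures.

1.711 ms

Transmission delays (L/R per hop): 0.000387097, 0.000705882, 0.00923077 ms; sum = 0.0103237 ms.
Propagation delays (d/s per hop): 6.43564e-05, 0.000761905, 4.81e-05 ms; sum = 0.000874361 ms.
Processing at 2 router(s): 2 × 0.85 ms = 1.7 ms.
End-to-end = 1.711 ms.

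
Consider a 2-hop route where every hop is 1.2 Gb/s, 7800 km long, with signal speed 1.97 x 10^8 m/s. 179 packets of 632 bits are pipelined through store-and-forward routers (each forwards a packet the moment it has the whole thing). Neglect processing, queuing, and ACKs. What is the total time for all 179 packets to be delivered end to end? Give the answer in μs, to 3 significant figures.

79300 μs

Per-hop transmission t_tx = L/R = 632/1200000000 = 0.526667 μs.
Per-hop propagation t_prop = 7800000/197000000 = 39593.9 μs.
Pipeline fill: first packet needs 2·t_tx to clear all hops; remaining 178 packets each add one t_tx.
Total = (2+179-1)·t_tx + 2·t_prop = 180·0.526667 + 2·39593.9 = 79300 μs.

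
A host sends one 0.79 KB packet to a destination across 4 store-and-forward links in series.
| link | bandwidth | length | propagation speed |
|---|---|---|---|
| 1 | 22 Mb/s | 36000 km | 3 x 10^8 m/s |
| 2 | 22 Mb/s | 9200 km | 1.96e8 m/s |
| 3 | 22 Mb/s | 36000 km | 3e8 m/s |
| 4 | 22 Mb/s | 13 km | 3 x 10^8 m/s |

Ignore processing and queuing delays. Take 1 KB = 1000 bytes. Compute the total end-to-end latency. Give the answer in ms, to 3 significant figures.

288 ms

L = 6320 bits.
Transmission delay per hop = L/R = 6320/22000000 = 0.287273 ms; 4 hops → 1.14909 ms.
Propagation delays (d/s per hop): 120, 46.9388, 120, 0.0433333 ms; sum = 286.982 ms.
End-to-end = 288 ms.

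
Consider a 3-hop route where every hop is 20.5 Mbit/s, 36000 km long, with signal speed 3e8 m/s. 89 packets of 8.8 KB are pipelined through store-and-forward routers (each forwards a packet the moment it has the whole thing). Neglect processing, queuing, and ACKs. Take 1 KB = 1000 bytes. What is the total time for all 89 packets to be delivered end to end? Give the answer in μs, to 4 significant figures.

Per-hop transmission t_tx = L/R = 70400/20500000 = 3434.15 μs.
Per-hop propagation t_prop = 36000000/300000000 = 120000 μs.
Pipeline fill: first packet needs 3·t_tx to clear all hops; remaining 88 packets each add one t_tx.
Total = (3+89-1)·t_tx + 3·t_prop = 91·3434.15 + 3·120000 = 672500 μs.

672500 μs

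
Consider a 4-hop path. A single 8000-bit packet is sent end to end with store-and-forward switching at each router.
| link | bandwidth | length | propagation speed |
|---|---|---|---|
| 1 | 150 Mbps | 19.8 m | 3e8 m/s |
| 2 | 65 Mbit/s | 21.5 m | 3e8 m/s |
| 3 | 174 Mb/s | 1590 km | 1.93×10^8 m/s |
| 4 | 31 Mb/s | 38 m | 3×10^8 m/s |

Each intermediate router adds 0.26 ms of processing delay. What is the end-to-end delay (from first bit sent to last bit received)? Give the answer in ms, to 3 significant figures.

Transmission delays (L/R per hop): 0.0533333, 0.123077, 0.045977, 0.258065 ms; sum = 0.480452 ms.
Propagation delays (d/s per hop): 6.6e-05, 7.16667e-05, 8.23834, 0.000126667 ms; sum = 8.23861 ms.
Processing at 3 router(s): 3 × 0.26 ms = 0.78 ms.
End-to-end = 9.50 ms.

9.50 ms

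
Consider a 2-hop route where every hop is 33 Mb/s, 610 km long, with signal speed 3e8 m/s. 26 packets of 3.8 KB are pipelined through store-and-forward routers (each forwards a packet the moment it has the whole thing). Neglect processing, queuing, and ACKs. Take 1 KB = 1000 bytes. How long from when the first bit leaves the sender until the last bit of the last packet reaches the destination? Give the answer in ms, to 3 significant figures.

28.9 ms

Per-hop transmission t_tx = L/R = 30400/33000000 = 0.921212 ms.
Per-hop propagation t_prop = 610000/300000000 = 2.03333 ms.
Pipeline fill: first packet needs 2·t_tx to clear all hops; remaining 25 packets each add one t_tx.
Total = (2+26-1)·t_tx + 2·t_prop = 27·0.921212 + 2·2.03333 = 28.9 ms.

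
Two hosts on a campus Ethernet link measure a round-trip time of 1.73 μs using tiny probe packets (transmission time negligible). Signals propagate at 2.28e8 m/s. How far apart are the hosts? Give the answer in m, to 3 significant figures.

197 m

One-way propagation = RTT/2 = 0.865 μs.
d = s × t = 2.28e+08 × 8.65e-07 = 197 m.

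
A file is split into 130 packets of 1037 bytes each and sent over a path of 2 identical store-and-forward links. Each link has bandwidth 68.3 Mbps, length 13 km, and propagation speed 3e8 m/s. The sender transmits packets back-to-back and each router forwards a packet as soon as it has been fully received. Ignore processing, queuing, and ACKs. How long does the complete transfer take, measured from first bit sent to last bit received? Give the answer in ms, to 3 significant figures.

16.0 ms

Per-hop transmission t_tx = L/R = 8296/68300000 = 0.121464 ms.
Per-hop propagation t_prop = 13000/300000000 = 0.0433333 ms.
Pipeline fill: first packet needs 2·t_tx to clear all hops; remaining 129 packets each add one t_tx.
Total = (2+130-1)·t_tx + 2·t_prop = 131·0.121464 + 2·0.0433333 = 16.0 ms.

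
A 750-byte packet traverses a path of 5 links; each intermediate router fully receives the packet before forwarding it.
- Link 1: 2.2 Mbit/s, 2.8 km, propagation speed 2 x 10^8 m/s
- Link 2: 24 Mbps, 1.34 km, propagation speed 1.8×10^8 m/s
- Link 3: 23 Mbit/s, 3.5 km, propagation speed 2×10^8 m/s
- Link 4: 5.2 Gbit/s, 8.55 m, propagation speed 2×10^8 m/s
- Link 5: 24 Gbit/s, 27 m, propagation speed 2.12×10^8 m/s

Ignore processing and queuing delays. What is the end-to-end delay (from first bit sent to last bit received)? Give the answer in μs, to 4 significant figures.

L = 750 × 8 = 6000 bits.
Transmission delays (L/R per hop): 2727.27, 250, 260.87, 1.15385, 0.25 μs; sum = 3239.55 μs.
Propagation delays (d/s per hop): 14, 7.44444, 17.5, 0.04275, 0.127358 μs; sum = 39.1146 μs.
End-to-end = 3279 μs.

3279 μs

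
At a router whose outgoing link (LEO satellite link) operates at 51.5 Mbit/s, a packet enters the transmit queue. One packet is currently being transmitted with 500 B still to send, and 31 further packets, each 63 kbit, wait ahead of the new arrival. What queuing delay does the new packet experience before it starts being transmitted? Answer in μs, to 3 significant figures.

38000 μs

Each queued packet: L/R = 63000/51500000 = 1223.3 μs.
31 queued → 37922.3 μs.
Plus remaining 4000 bits of current packet: 77.6699 μs.
Queuing delay = 38000 μs.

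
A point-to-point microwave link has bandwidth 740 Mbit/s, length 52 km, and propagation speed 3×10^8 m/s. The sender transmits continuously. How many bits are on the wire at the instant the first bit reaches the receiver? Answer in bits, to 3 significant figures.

128000 bits

Propagation delay = 52000 / 300000000 = 0.000173333 s.
BDP = R × t_prop = 740000000 × 0.000173333 = 128267 bits.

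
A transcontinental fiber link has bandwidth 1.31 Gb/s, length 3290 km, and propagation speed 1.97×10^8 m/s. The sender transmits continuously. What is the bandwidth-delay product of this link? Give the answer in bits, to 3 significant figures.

Propagation delay = 3290000 / 197000000 = 0.0167005 s.
BDP = R × t_prop = 1310000000 × 0.0167005 = 21877700 bits.

21900000 bits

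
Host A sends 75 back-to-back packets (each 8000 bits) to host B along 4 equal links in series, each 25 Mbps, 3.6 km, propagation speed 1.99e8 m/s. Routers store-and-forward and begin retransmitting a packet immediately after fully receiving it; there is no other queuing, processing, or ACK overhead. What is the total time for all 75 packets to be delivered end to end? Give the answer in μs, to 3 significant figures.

Per-hop transmission t_tx = L/R = 8000/25000000 = 320 μs.
Per-hop propagation t_prop = 3600/199000000 = 18.0905 μs.
Pipeline fill: first packet needs 4·t_tx to clear all hops; remaining 74 packets each add one t_tx.
Total = (4+75-1)·t_tx + 4·t_prop = 78·320 + 4·18.0905 = 25000 μs.

25000 μs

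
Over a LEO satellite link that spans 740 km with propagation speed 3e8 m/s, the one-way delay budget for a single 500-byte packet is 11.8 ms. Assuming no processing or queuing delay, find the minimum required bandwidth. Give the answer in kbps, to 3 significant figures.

L = 4000 bits.
Propagation delay = 740000 / 300000000 = 2.46667 ms.
Transmission budget = 11.8 − 2.46667 = 9.33333 ms.
R ≥ L / t_tx = 4000 bits / 0.00933333 s = 429 kbps.

429 kbps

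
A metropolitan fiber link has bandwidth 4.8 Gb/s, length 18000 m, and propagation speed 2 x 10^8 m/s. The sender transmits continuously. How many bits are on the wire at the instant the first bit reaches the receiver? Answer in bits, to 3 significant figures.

432000 bits

Propagation delay = 18000 / 200000000 = 9e-05 s.
BDP = R × t_prop = 4800000000 × 9e-05 = 432000 bits.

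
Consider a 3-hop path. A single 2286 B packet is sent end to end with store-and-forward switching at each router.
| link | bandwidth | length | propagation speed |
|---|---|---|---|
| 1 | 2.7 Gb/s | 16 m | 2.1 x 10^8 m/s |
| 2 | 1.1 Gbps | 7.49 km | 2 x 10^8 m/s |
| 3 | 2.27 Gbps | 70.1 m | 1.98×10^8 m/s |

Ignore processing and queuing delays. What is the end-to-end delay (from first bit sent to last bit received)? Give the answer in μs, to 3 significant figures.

69.3 μs

L = 2286 × 8 = 18288 bits.
Transmission delays (L/R per hop): 6.77333, 16.6255, 8.05639 μs; sum = 31.4552 μs.
Propagation delays (d/s per hop): 0.0761905, 37.45, 0.35404 μs; sum = 37.8802 μs.
End-to-end = 69.3 μs.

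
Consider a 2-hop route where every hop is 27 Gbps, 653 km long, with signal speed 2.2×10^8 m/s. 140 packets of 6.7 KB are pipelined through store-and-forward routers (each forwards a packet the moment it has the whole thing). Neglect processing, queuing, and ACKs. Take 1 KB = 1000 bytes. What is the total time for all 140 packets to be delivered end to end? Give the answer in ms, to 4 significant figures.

6.216 ms

Per-hop transmission t_tx = L/R = 53600/27000000000 = 0.00198519 ms.
Per-hop propagation t_prop = 653000/2.2e+08 = 2.96818 ms.
Pipeline fill: first packet needs 2·t_tx to clear all hops; remaining 139 packets each add one t_tx.
Total = (2+140-1)·t_tx + 2·t_prop = 141·0.00198519 + 2·2.96818 = 6.216 ms.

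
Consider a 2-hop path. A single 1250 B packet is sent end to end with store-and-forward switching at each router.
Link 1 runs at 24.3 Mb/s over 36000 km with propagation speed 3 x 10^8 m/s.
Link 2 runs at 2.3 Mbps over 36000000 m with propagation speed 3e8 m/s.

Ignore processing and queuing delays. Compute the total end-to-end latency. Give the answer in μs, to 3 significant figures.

245000 μs

L = 1250 × 8 = 10000 bits.
Transmission delays (L/R per hop): 411.523, 4347.83 μs; sum = 4759.35 μs.
Propagation delays (d/s per hop): 120000, 120000 μs; sum = 240000 μs.
End-to-end = 245000 μs.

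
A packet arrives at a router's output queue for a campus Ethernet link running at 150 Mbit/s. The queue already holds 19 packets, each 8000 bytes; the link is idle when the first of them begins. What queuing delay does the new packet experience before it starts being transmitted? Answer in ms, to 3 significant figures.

8.11 ms

Each queued packet: L/R = 64000/150000000 = 0.426667 ms.
19 queued → 8.10667 ms.
Queuing delay = 8.11 ms.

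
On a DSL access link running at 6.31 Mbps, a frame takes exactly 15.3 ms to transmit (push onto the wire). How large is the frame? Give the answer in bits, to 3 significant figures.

96500 bits

L = R × t_tx = 6310000 b/s × 0.0153 s = 96543 bits.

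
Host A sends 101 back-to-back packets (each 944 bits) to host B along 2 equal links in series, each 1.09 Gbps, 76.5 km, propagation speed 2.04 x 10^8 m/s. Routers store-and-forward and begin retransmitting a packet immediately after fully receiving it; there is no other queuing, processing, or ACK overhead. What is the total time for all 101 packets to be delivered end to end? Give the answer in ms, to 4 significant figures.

Per-hop transmission t_tx = L/R = 944/1090000000 = 0.000866055 ms.
Per-hop propagation t_prop = 76500/204000000 = 0.375 ms.
Pipeline fill: first packet needs 2·t_tx to clear all hops; remaining 100 packets each add one t_tx.
Total = (2+101-1)·t_tx + 2·t_prop = 102·0.000866055 + 2·0.375 = 0.8383 ms.

0.8383 ms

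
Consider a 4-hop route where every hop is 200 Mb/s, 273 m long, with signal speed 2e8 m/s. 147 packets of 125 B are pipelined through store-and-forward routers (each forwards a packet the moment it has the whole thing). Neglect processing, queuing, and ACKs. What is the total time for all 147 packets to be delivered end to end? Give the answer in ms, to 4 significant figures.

0.7555 ms

Per-hop transmission t_tx = L/R = 1000/200000000 = 0.005 ms.
Per-hop propagation t_prop = 273/200000000 = 0.001365 ms.
Pipeline fill: first packet needs 4·t_tx to clear all hops; remaining 146 packets each add one t_tx.
Total = (4+147-1)·t_tx + 4·t_prop = 150·0.005 + 4·0.001365 = 0.7555 ms.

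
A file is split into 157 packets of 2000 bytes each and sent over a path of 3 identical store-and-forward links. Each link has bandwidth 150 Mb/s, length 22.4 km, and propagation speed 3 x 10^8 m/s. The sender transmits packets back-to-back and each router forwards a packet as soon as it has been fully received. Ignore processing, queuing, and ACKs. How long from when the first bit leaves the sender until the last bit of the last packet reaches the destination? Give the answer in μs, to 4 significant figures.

Per-hop transmission t_tx = L/R = 16000/150000000 = 106.667 μs.
Per-hop propagation t_prop = 22400/300000000 = 74.6667 μs.
Pipeline fill: first packet needs 3·t_tx to clear all hops; remaining 156 packets each add one t_tx.
Total = (3+157-1)·t_tx + 3·t_prop = 159·106.667 + 3·74.6667 = 17180 μs.

17180 μs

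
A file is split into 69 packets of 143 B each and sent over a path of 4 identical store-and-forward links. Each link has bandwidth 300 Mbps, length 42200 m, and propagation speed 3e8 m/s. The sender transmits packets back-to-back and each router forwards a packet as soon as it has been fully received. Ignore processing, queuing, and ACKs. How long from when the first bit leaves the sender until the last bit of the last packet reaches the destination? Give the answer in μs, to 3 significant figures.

Per-hop transmission t_tx = L/R = 1144/300000000 = 3.81333 μs.
Per-hop propagation t_prop = 42200/300000000 = 140.667 μs.
Pipeline fill: first packet needs 4·t_tx to clear all hops; remaining 68 packets each add one t_tx.
Total = (4+69-1)·t_tx + 4·t_prop = 72·3.81333 + 4·140.667 = 837 μs.

837 μs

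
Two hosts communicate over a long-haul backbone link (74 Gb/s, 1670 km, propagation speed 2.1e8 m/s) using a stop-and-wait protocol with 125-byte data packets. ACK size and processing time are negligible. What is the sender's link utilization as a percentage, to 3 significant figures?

0.0000850 %

t_tx = L/R = 1000/74000000000 = 1.35135e-08 s.
t_prop = 1670000/210000000 = 0.00795238 s; RTT = 0.0159048 s.
Cycle = t_tx + RTT = 0.0159048 s.
Utilization = t_tx / cycle = 1.35135e-08/0.0159048 = 0.0000850 %.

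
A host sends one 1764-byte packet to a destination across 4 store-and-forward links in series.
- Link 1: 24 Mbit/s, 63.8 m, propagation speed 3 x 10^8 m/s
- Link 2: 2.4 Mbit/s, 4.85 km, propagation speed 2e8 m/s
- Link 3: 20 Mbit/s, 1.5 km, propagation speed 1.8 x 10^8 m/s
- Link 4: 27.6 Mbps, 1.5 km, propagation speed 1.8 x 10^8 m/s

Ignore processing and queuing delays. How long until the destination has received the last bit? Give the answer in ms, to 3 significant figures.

7.73 ms

L = 1764 × 8 = 14112 bits.
Transmission delays (L/R per hop): 0.588, 5.88, 0.7056, 0.511304 ms; sum = 7.6849 ms.
Propagation delays (d/s per hop): 0.000212667, 0.02425, 0.00833333, 0.00833333 ms; sum = 0.0411293 ms.
End-to-end = 7.73 ms.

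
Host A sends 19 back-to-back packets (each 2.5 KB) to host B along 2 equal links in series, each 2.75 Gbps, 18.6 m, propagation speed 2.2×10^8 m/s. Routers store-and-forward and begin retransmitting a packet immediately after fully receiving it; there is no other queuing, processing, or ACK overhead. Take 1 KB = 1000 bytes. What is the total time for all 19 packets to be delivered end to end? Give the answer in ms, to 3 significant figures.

Per-hop transmission t_tx = L/R = 20000/2750000000 = 0.00727273 ms.
Per-hop propagation t_prop = 18.6/2.2e+08 = 8.45455e-05 ms.
Pipeline fill: first packet needs 2·t_tx to clear all hops; remaining 18 packets each add one t_tx.
Total = (2+19-1)·t_tx + 2·t_prop = 20·0.00727273 + 2·8.45455e-05 = 0.146 ms.

0.146 ms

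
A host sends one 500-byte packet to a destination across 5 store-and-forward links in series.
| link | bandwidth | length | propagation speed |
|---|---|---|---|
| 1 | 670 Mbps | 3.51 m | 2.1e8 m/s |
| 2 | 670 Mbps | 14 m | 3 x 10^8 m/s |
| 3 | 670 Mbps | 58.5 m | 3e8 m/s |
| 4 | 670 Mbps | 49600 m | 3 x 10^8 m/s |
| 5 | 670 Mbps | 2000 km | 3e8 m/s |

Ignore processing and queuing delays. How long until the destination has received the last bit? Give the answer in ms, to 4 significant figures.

L = 500 × 8 = 4000 bits.
Transmission delay per hop = L/R = 4000/670000000 = 0.00597015 ms; 5 hops → 0.0298507 ms.
Propagation delays (d/s per hop): 1.67143e-05, 4.66667e-05, 0.000195, 0.165333, 6.66667 ms; sum = 6.83226 ms.
End-to-end = 6.862 ms.

6.862 ms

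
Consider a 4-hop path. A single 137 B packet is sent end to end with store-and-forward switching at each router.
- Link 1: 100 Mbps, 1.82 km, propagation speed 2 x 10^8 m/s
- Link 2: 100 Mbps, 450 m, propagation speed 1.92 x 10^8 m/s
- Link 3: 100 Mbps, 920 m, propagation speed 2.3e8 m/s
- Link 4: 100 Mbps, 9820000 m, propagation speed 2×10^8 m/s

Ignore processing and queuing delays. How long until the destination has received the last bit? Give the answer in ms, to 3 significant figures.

49.2 ms

L = 137 × 8 = 1096 bits.
Transmission delay per hop = L/R = 1096/100000000 = 0.01096 ms; 4 hops → 0.04384 ms.
Propagation delays (d/s per hop): 0.0091, 0.00234375, 0.004, 49.1 ms; sum = 49.1154 ms.
End-to-end = 49.2 ms.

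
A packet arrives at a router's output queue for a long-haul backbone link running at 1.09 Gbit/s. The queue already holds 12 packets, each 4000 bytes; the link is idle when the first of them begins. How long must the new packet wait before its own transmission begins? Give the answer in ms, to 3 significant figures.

Each queued packet: L/R = 32000/1090000000 = 0.0293578 ms.
12 queued → 0.352294 ms.
Queuing delay = 0.352 ms.

0.352 ms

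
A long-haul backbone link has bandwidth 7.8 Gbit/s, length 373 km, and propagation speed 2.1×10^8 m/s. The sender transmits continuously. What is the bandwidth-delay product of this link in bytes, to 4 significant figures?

1732000 bytes

Propagation delay = 373000 / 210000000 = 0.00177619 s.
BDP = R × t_prop = 7800000000 × 0.00177619 = 13854300 bits.
In bytes: 13854300/8 = 1732000 bytes.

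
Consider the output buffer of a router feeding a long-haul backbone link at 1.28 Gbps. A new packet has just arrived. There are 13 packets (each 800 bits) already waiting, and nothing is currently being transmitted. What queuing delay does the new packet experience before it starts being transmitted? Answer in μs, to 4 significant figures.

8.125 μs

Each queued packet: L/R = 800/1280000000 = 0.625 μs.
13 queued → 8.125 μs.
Queuing delay = 8.125 μs.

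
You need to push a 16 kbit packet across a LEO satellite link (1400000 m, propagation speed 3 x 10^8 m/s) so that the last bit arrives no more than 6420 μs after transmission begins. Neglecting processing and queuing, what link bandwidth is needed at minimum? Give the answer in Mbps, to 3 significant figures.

Propagation delay = 1400000 / 300000000 = 4666.67 μs.
Transmission budget = 6420 − 4666.67 = 1753.33 μs.
R ≥ L / t_tx = 16000 bits / 0.00175333 s = 9.13 Mbps.

9.13 Mbps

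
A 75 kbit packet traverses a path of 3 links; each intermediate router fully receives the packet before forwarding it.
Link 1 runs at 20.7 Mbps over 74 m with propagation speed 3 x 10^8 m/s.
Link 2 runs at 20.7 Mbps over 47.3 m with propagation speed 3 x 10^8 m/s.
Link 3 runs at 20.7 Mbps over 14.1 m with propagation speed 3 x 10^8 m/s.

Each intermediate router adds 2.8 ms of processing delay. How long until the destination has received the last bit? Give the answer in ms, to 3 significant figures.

L = 75000 bits.
Transmission delay per hop = L/R = 75000/20700000 = 3.62319 ms; 3 hops → 10.8696 ms.
Propagation delays (d/s per hop): 0.000246667, 0.000157667, 4.7e-05 ms; sum = 0.000451333 ms.
Processing at 2 router(s): 2 × 2.8 ms = 5.6 ms.
End-to-end = 16.5 ms.

16.5 ms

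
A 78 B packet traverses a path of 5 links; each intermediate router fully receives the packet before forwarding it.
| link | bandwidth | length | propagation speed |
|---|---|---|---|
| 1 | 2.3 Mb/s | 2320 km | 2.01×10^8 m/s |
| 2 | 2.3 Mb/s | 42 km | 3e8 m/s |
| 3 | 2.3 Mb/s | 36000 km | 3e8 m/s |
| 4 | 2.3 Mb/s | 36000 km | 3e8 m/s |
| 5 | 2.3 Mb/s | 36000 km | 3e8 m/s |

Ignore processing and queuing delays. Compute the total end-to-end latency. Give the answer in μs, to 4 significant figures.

L = 78 × 8 = 624 bits.
Transmission delay per hop = L/R = 624/2300000 = 271.304 μs; 5 hops → 1356.52 μs.
Propagation delays (d/s per hop): 11542.3, 140, 120000, 120000, 120000 μs; sum = 371682 μs.
End-to-end = 373000 μs.

373000 μs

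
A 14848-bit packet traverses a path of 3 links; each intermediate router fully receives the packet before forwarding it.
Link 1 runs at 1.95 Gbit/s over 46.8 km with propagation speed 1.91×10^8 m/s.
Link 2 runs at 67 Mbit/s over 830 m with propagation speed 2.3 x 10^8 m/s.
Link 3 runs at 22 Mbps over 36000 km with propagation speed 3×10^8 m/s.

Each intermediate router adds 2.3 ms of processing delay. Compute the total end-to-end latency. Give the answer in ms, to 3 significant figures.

126 ms

Transmission delays (L/R per hop): 0.00761436, 0.221612, 0.674909 ms; sum = 0.904135 ms.
Propagation delays (d/s per hop): 0.245026, 0.0036087, 120 ms; sum = 120.249 ms.
Processing at 2 router(s): 2 × 2.3 ms = 4.6 ms.
End-to-end = 126 ms.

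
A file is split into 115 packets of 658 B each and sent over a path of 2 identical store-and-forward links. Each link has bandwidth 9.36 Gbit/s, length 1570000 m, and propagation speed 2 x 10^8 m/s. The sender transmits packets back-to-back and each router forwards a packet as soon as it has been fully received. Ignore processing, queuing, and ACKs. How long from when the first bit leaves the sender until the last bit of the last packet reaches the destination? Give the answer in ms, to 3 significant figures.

Per-hop transmission t_tx = L/R = 5264/9360000000 = 0.000562393 ms.
Per-hop propagation t_prop = 1570000/200000000 = 7.85 ms.
Pipeline fill: first packet needs 2·t_tx to clear all hops; remaining 114 packets each add one t_tx.
Total = (2+115-1)·t_tx + 2·t_prop = 116·0.000562393 + 2·7.85 = 15.8 ms.

15.8 ms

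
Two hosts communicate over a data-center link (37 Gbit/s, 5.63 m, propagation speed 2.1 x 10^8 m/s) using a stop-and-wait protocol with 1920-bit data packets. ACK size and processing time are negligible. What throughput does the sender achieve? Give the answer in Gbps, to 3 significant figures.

t_tx = L/R = 1920/37000000000 = 5.18919e-08 s.
t_prop = 5.63/210000000 = 2.68095e-08 s; RTT = 5.3619e-08 s.
Cycle = t_tx + RTT = 1.05511e-07 s.
Throughput = L / cycle = 1920 / 1.05511e-07 = 18.2 Gbps.

18.2 Gbps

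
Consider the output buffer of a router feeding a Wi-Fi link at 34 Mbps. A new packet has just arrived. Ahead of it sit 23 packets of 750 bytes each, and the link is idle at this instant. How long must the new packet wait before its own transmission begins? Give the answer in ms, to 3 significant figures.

4.06 ms

Each queued packet: L/R = 6000/34000000 = 0.176471 ms.
23 queued → 4.05882 ms.
Queuing delay = 4.06 ms.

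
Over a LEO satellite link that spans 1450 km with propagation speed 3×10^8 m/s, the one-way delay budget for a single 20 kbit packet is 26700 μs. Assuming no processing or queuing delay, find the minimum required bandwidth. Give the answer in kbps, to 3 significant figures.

Propagation delay = 1450000 / 300000000 = 4833.33 μs.
Transmission budget = 26700 − 4833.33 = 21866.7 μs.
R ≥ L / t_tx = 20000 bits / 0.0218667 s = 915 kbps.

915 kbps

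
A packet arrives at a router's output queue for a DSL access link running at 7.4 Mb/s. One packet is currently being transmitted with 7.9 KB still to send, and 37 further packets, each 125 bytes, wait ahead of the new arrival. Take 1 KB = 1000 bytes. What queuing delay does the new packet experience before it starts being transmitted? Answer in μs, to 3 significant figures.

Each queued packet: L/R = 1000/7400000 = 135.135 μs.
37 queued → 5000 μs.
Plus remaining 63200 bits of current packet: 8540.54 μs.
Queuing delay = 13500 μs.

13500 μs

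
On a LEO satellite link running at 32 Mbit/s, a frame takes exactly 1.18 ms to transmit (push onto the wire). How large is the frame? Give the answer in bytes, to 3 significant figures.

4720 bytes

L = R × t_tx = 32000000 b/s × 0.00118 s = 37760 bits.
In bytes: 37760 / 8 = 4720 bytes.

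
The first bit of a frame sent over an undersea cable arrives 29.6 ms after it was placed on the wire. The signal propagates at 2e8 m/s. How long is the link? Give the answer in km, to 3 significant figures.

5920 km

d = s × t_prop = 200000000 × 0.0296 = 5920 km.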